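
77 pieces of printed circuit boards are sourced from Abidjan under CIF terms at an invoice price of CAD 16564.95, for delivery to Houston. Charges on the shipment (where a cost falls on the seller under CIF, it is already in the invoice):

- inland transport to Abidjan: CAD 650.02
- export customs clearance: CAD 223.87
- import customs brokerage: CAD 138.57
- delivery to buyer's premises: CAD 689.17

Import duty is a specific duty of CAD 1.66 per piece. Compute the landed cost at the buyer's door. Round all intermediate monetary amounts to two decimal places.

CIF: the seller pays costs through ocean freight and marine insurance to the destination port.
Already in the invoice (seller's account under CIF): inland to port, export clearance — exclude.
The CIF price already equals the CIF value: 16564.95
Import duty = 77 × 1.66 = 127.82
Buyer bears: brokerage 138.57 + delivery 689.17 + duty 127.82 = 955.56
Landed cost = invoice 16564.95 + 955.56 = 17520.51

Total landed cost: CAD 17520.51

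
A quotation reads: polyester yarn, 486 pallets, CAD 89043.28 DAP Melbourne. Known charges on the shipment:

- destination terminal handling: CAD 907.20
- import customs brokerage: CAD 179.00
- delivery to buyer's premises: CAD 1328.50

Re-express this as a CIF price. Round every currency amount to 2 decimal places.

Not relevant to the conversion: brokerage — on the buyer under both terms; not part of either seller's price.
From DAP to CIF, the seller no longer bears: destination terminal, delivery.
CIF price = 89043.28 − 907.20 − 1328.50 = 86807.58

CIF price: CAD 86807.58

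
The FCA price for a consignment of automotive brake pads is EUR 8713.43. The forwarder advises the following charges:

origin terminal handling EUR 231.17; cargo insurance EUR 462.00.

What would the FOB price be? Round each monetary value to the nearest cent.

FOB price: EUR 8944.60

Not relevant to the conversion: insurance — on the buyer under both terms; not part of either seller's price.
From FCA to FOB, the seller additionally bears: origin terminal.
FOB price = 8713.43 + 231.17 = 8944.60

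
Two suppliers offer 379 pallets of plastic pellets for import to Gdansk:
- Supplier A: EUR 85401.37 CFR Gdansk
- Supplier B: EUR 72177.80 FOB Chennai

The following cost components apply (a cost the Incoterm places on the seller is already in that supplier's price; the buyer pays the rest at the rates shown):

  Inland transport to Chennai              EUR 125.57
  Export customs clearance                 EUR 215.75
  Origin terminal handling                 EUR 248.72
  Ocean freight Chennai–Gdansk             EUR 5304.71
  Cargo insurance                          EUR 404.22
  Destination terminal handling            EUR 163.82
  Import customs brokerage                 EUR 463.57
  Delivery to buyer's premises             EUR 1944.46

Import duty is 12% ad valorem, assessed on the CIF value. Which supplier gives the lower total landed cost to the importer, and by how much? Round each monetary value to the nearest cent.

Supplier B is cheaper by EUR 8869.12

Supplier A (CFR):
CIF value = CFR price + insurance = 85401.37 + 404.22 = 85805.59
Import duty = 85805.59 × 12% = 10296.67
Buyer bears (A): 404.22 + 163.82 + 463.57 + 1944.46 = 2976.07
Landed cost (A) = invoice 85401.37 + 2976.07 + duty 10296.67 = 98674.11
Supplier B (FOB):
CIF value = FOB price + freight + insurance = 72177.80 + 5304.71 + 404.22 = 77886.73
Import duty = 77886.73 × 12% = 9346.41
Buyer bears (B): 5304.71 + 404.22 + 163.82 + 463.57 + 1944.46 = 8280.78
Landed cost (B) = invoice 72177.80 + 8280.78 + duty 9346.41 = 89804.99
Difference = |98674.11 − 89804.99| = 8869.12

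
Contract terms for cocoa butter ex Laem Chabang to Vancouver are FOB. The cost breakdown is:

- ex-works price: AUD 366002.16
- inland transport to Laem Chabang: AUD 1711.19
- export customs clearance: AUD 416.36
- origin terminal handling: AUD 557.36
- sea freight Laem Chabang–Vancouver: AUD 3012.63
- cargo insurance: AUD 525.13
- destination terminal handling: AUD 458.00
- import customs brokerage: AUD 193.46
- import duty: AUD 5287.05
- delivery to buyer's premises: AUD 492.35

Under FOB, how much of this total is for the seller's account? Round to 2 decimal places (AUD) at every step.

Seller's account: AUD 368687.07

FOB: the seller bears costs until goods are on board at the origin port; the buyer bears freight, insurance and all costs thereafter.
Seller's account: goods 366002.16 + inland to port 1711.19 + export clearance 416.36 + origin terminal 557.36 = 368687.07
Buyer's account: freight 3012.63 + insurance 525.13 + destination terminal 458.00 + brokerage 193.46 + duty 5287.05 + delivery 492.35 = 9968.62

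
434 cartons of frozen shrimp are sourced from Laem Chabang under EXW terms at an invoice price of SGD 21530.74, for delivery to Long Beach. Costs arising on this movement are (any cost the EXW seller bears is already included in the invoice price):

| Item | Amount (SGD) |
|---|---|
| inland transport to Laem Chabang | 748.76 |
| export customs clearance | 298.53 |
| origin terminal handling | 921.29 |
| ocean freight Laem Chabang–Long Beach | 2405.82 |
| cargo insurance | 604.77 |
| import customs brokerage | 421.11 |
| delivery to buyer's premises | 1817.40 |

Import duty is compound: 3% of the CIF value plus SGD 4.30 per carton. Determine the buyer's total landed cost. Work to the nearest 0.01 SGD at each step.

Total landed cost: SGD 31409.92

EXW: the seller makes goods available at their premises; the buyer bears all onward costs.
CIF value = EXW price + inland to port + export clearance + origin terminal + freight + insurance = 21530.74 + 748.76 + 298.53 + 921.29 + 2405.82 + 604.77 = 26509.91
Ad valorem component: 26509.91 × 3% = 795.30
Specific component: 434 × 4.30 = 1866.20
Import duty = 795.30 + 1866.20 = 2661.50
Buyer bears: inland to port 748.76 + export clearance 298.53 + origin terminal 921.29 + freight 2405.82 + insurance 604.77 + brokerage 421.11 + delivery 1817.40 + duty 2661.50 = 9879.18
Landed cost = invoice 21530.74 + 9879.18 = 31409.92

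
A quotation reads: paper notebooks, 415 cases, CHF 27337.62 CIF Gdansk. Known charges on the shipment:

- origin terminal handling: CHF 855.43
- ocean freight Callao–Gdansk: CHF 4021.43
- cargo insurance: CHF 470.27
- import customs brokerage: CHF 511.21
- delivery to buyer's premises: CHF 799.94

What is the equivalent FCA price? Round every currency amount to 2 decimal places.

Not relevant to the conversion: delivery, brokerage — on the buyer under both terms; not part of either seller's price.
From CIF to FCA, the seller no longer bears: origin terminal, freight, insurance.
FCA price = 27337.62 − 855.43 − 4021.43 − 470.27 = 21990.49

FCA price: CHF 21990.49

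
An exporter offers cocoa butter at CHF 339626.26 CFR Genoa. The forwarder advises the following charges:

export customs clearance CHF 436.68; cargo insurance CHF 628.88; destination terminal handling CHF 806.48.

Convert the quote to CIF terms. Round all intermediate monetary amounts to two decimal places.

CIF price: CHF 340255.14

Not relevant to the conversion: export clearance — on the seller under both CFR and CIF; already in the CFR price and stays in the CIF price. destination terminal — on the buyer under both terms; not part of either seller's price.
From CFR to CIF, the seller additionally bears: insurance.
CIF price = 339626.26 + 628.88 = 340255.14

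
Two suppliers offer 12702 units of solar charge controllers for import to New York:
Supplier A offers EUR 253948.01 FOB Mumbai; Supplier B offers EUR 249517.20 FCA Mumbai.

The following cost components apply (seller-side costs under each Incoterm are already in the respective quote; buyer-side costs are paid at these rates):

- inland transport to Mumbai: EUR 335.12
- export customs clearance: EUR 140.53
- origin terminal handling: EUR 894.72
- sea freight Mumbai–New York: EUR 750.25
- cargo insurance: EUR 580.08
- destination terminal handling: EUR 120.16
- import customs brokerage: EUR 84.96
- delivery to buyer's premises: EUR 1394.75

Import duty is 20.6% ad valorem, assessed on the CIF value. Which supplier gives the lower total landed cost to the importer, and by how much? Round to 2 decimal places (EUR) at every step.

Supplier B is cheaper by EUR 4264.53

Supplier A (FOB):
CIF value = FOB price + freight + insurance = 253948.01 + 750.25 + 580.08 = 255278.34
Import duty = 255278.34 × 20.6% = 52587.34
Buyer bears (A): 750.25 + 580.08 + 120.16 + 84.96 + 1394.75 = 2930.20
Landed cost (A) = invoice 253948.01 + 2930.20 + duty 52587.34 = 309465.55
Supplier B (FCA):
CIF value = FCA price + origin terminal + freight + insurance = 249517.20 + 894.72 + 750.25 + 580.08 = 251742.25
Import duty = 251742.25 × 20.6% = 51858.90
Buyer bears (B): 894.72 + 750.25 + 580.08 + 120.16 + 84.96 + 1394.75 = 3824.92
Landed cost (B) = invoice 249517.20 + 3824.92 + duty 51858.90 = 305201.02
Difference = |309465.55 − 305201.02| = 4264.53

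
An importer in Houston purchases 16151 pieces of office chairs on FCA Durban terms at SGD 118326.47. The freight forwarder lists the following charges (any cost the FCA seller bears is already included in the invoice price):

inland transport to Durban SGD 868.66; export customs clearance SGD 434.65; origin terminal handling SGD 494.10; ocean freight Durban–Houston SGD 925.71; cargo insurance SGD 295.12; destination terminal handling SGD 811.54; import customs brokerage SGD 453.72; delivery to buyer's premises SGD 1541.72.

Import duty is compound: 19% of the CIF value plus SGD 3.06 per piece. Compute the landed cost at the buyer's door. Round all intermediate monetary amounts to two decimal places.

FCA: the seller delivers export-cleared goods to the carrier; the buyer bears costs from that point.
Already in the invoice (seller's account under FCA): inland to port, export clearance — exclude.
CIF value = FCA price + origin terminal + freight + insurance = 118326.47 + 494.10 + 925.71 + 295.12 = 120041.40
Ad valorem component: 120041.40 × 19% = 22807.87
Specific component: 16151 × 3.06 = 49422.06
Import duty = 22807.87 + 49422.06 = 72229.93
Buyer bears: origin terminal 494.10 + freight 925.71 + insurance 295.12 + destination terminal 811.54 + brokerage 453.72 + delivery 1541.72 + duty 72229.93 = 76751.84
Landed cost = invoice 118326.47 + 76751.84 = 195078.31

Total landed cost: SGD 195078.31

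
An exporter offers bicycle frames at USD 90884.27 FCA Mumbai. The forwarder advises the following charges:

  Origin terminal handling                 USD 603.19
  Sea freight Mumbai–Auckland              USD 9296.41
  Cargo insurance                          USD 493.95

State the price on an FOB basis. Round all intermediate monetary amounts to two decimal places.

FOB price: USD 91487.46

Not relevant to the conversion: insurance, freight — on the buyer under both terms; not part of either seller's price.
From FCA to FOB, the seller additionally bears: origin terminal.
FOB price = 90884.27 + 603.19 = 91487.46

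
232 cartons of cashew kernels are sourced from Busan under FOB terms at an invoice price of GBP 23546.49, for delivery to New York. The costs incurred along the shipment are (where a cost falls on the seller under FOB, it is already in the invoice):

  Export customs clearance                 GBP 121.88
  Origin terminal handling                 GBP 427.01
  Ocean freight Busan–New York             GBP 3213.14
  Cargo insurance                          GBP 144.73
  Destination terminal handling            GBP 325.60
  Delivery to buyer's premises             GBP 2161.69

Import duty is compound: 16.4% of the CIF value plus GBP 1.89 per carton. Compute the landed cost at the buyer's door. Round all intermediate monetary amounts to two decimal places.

Total landed cost: GBP 34242.45

FOB: the seller bears costs until goods are on board at the origin port; the buyer bears freight, insurance and all costs thereafter.
Already in the invoice (seller's account under FOB): export clearance, origin terminal — exclude.
CIF value = FOB price + freight + insurance = 23546.49 + 3213.14 + 144.73 = 26904.36
Ad valorem component: 26904.36 × 16.4% = 4412.32
Specific component: 232 × 1.89 = 438.48
Import duty = 4412.32 + 438.48 = 4850.80
Buyer bears: freight 3213.14 + insurance 144.73 + destination terminal 325.60 + delivery 2161.69 + duty 4850.80 = 10695.96
Landed cost = invoice 23546.49 + 10695.96 = 34242.45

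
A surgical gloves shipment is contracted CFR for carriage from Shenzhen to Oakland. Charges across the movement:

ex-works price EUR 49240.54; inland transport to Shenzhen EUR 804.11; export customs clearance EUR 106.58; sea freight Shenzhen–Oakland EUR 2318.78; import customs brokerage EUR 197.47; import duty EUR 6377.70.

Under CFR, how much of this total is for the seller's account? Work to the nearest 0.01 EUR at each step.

Seller's account: EUR 52470.01

CFR: the seller pays costs through ocean freight to the destination port, but not insurance.
Seller's account: goods 49240.54 + inland to port 804.11 + export clearance 106.58 + freight 2318.78 = 52470.01
Buyer's account: brokerage 197.47 + duty 6377.70 = 6575.17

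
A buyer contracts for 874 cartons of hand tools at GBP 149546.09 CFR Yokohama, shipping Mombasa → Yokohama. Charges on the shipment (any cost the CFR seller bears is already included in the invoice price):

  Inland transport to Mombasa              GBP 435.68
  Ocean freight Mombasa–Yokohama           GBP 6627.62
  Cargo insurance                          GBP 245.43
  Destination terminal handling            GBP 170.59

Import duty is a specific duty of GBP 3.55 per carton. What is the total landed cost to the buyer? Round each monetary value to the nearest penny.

CFR: the seller pays costs through ocean freight to the destination port, but not insurance.
Already in the invoice (seller's account under CFR): inland to port, freight — exclude.
CIF value = CFR price + insurance = 149546.09 + 245.43 = 149791.52
Import duty = 874 × 3.55 = 3102.70
Buyer bears: insurance 245.43 + destination terminal 170.59 + duty 3102.70 = 3518.72
Landed cost = invoice 149546.09 + 3518.72 = 153064.81

Total landed cost: GBP 153064.81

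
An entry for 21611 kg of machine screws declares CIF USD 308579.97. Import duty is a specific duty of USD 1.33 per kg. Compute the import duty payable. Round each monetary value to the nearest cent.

Import duty: USD 28742.63

Import duty = 21611 × 1.33 = 28742.63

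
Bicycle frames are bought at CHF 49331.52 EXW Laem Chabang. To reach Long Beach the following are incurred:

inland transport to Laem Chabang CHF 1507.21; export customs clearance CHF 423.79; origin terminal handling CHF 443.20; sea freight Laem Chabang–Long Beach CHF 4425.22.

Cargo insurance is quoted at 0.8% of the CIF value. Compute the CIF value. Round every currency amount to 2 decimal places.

CIF value: CHF 56583.61

Let C be the CIF value. C = EXW price + pre-shipment costs + freight + 0.8% × C
C − 0.8% × C = 49331.52 + 1507.21 + 423.79 + 443.20 + 4425.22
0.992 × C = 56130.94
C = 56130.94 / 0.992 = 56583.61
Insurance premium = 0.8% × 56583.61 = 452.67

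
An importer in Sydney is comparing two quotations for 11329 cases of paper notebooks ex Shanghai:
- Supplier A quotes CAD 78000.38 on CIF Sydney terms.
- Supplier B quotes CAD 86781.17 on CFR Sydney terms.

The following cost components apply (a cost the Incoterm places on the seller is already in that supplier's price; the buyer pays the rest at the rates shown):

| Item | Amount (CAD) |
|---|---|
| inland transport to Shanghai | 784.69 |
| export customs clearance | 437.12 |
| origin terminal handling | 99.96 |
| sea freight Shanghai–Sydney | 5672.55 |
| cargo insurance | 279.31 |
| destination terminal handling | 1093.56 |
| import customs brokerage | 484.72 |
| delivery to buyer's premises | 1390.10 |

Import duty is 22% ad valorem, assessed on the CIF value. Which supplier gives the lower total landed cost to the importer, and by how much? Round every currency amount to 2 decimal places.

Supplier A is cheaper by CAD 11053.33

Supplier A (CIF):
The CIF price already equals the CIF value: 78000.38
Import duty = 78000.38 × 22% = 17160.08
Buyer bears (A): 1093.56 + 484.72 + 1390.10 = 2968.38
Landed cost (A) = invoice 78000.38 + 2968.38 + duty 17160.08 = 98128.84
Supplier B (CFR):
CIF value = CFR price + insurance = 86781.17 + 279.31 = 87060.48
Import duty = 87060.48 × 22% = 19153.31
Buyer bears (B): 279.31 + 1093.56 + 484.72 + 1390.10 = 3247.69
Landed cost (B) = invoice 86781.17 + 3247.69 + duty 19153.31 = 109182.17
Difference = |98128.84 − 109182.17| = 11053.33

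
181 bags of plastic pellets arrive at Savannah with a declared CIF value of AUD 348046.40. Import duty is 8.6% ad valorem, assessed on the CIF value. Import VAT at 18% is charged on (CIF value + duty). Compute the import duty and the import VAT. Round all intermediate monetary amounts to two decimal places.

Import duty = 348046.40 × 8.6% = 29931.99
VAT base = CIF + duty = 348046.40 + 29931.99 = 377978.39
Import VAT = 377978.39 × 18% = 68036.11

Import duty: AUD 29931.99; import VAT: AUD 68036.11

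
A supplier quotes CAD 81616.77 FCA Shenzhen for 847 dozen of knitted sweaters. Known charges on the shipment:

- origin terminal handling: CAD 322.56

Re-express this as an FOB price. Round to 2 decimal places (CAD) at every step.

From FCA to FOB, the seller additionally bears: origin terminal.
FOB price = 81616.77 + 322.56 = 81939.33

FOB price: CAD 81939.33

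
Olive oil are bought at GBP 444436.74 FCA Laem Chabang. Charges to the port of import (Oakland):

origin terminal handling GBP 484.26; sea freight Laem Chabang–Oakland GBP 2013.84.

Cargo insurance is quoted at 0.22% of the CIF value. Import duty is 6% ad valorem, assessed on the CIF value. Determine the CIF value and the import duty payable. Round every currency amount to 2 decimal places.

CIF value: GBP 447920.26; import duty: GBP 26875.22

Let C be the CIF value. C = FCA price + pre-shipment costs + freight + 0.22% × C
C − 0.22% × C = 444436.74 + 484.26 + 2013.84
0.9978 × C = 446934.84
C = 446934.84 / 0.9978 = 447920.26
Insurance premium = 0.22% × 447920.26 = 985.42
Import duty = 447920.26 × 6% = 26875.22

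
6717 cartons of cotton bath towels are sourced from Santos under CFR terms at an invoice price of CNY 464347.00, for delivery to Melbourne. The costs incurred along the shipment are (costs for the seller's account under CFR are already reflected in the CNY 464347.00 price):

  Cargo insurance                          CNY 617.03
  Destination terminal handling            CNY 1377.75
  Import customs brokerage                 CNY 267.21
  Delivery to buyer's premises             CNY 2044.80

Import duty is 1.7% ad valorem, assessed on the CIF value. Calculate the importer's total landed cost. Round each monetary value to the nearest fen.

CFR: the seller pays costs through ocean freight to the destination port, but not insurance.
CIF value = CFR price + insurance = 464347.00 + 617.03 = 464964.03
Import duty = 464964.03 × 1.7% = 7904.39
Buyer bears: insurance 617.03 + destination terminal 1377.75 + brokerage 267.21 + delivery 2044.80 + duty 7904.39 = 12211.18
Landed cost = invoice 464347.00 + 12211.18 = 476558.18

Total landed cost: CNY 476558.18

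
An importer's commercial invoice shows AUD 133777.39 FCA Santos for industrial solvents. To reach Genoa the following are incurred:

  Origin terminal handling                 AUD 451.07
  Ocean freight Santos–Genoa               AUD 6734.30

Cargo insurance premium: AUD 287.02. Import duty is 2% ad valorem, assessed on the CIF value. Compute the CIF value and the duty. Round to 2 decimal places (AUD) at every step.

CIF value: AUD 141249.78; import duty: AUD 2825.00

CIF = FCA price + pre-shipment costs + freight + insurance
CIF = 133777.39 + 451.07 + 6734.30 + 287.02 = 141249.78
Import duty = 141249.78 × 2% = 2825.00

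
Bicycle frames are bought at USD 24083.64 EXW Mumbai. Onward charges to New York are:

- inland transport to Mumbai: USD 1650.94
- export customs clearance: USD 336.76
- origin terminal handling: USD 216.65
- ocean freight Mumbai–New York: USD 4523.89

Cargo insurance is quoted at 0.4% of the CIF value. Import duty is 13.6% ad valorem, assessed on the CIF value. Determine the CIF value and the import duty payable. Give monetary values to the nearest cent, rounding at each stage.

Let C be the CIF value. C = EXW price + pre-shipment costs + freight + 0.4% × C
C − 0.4% × C = 24083.64 + 1650.94 + 336.76 + 216.65 + 4523.89
0.996 × C = 30811.88
C = 30811.88 / 0.996 = 30935.62
Insurance premium = 0.4% × 30935.62 = 123.74
Import duty = 30935.62 × 13.6% = 4207.24

CIF value: USD 30935.62; import duty: USD 4207.24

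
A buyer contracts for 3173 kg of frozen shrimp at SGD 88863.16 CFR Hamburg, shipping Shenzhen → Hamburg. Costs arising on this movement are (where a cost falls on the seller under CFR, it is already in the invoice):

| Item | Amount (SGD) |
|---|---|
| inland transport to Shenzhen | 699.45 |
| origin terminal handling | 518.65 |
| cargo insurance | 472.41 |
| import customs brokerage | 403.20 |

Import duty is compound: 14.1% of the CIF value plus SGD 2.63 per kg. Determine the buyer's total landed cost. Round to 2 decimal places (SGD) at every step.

CFR: the seller pays costs through ocean freight to the destination port, but not insurance.
Already in the invoice (seller's account under CFR): inland to port, origin terminal — exclude.
CIF value = CFR price + insurance = 88863.16 + 472.41 = 89335.57
Ad valorem component: 89335.57 × 14.1% = 12596.32
Specific component: 3173 × 2.63 = 8344.99
Import duty = 12596.32 + 8344.99 = 20941.31
Buyer bears: insurance 472.41 + brokerage 403.20 + duty 20941.31 = 21816.92
Landed cost = invoice 88863.16 + 21816.92 = 110680.08

Total landed cost: SGD 110680.08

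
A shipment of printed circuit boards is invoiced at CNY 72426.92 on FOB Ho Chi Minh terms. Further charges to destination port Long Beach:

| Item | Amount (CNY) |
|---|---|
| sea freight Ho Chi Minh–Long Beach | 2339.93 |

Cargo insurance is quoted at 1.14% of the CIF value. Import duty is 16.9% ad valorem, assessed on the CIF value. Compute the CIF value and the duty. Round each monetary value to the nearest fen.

Let C be the CIF value. C = FOB price + freight + 1.14% × C
C − 1.14% × C = 72426.92 + 2339.93
0.9886 × C = 74766.85
C = 74766.85 / 0.9886 = 75629.02
Insurance premium = 1.14% × 75629.02 = 862.17
Import duty = 75629.02 × 16.9% = 12781.30

CIF value: CNY 75629.02; import duty: CNY 12781.30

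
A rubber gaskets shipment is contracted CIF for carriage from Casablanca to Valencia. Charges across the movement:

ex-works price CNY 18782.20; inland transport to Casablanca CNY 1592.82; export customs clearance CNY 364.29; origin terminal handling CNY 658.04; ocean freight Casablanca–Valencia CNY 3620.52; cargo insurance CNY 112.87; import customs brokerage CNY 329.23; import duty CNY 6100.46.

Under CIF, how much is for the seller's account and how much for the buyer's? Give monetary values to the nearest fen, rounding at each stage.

Seller: CNY 25130.74; buyer: CNY 6429.69

CIF: the seller pays costs through ocean freight and marine insurance to the destination port.
Seller's account: goods 18782.20 + inland to port 1592.82 + export clearance 364.29 + origin terminal 658.04 + freight 3620.52 + insurance 112.87 = 25130.74
Buyer's account: brokerage 329.23 + duty 6100.46 = 6429.69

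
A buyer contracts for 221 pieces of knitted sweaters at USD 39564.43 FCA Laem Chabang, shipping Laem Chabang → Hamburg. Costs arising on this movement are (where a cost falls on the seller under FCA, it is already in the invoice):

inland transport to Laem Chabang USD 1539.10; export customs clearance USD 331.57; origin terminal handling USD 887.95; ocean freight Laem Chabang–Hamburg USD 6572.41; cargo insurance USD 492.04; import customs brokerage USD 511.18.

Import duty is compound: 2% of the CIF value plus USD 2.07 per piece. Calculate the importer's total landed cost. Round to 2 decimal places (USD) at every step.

FCA: the seller delivers export-cleared goods to the carrier; the buyer bears costs from that point.
Already in the invoice (seller's account under FCA): inland to port, export clearance — exclude.
CIF value = FCA price + origin terminal + freight + insurance = 39564.43 + 887.95 + 6572.41 + 492.04 = 47516.83
Ad valorem component: 47516.83 × 2% = 950.34
Specific component: 221 × 2.07 = 457.47
Import duty = 950.34 + 457.47 = 1407.81
Buyer bears: origin terminal 887.95 + freight 6572.41 + insurance 492.04 + brokerage 511.18 + duty 1407.81 = 9871.39
Landed cost = invoice 39564.43 + 9871.39 = 49435.82

Total landed cost: USD 49435.82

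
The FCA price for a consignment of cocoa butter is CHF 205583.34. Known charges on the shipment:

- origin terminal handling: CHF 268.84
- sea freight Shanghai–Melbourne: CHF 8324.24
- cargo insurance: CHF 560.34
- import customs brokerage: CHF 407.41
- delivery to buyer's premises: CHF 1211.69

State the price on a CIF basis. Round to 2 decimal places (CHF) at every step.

Not relevant to the conversion: brokerage, delivery — on the buyer under both terms; not part of either seller's price.
From FCA to CIF, the seller additionally bears: origin terminal, freight, insurance.
CIF price = 205583.34 + 268.84 + 8324.24 + 560.34 = 214736.76

CIF price: CHF 214736.76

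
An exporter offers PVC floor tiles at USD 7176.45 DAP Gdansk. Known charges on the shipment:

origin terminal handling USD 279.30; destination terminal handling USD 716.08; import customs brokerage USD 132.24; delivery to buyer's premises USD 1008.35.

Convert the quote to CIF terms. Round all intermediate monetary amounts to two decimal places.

Not relevant to the conversion: origin terminal — on the seller under both DAP and CIF; already in the DAP price and stays in the CIF price. brokerage — on the buyer under both terms; not part of either seller's price.
From DAP to CIF, the seller no longer bears: destination terminal, delivery.
CIF price = 7176.45 − 716.08 − 1008.35 = 5452.02

CIF price: USD 5452.02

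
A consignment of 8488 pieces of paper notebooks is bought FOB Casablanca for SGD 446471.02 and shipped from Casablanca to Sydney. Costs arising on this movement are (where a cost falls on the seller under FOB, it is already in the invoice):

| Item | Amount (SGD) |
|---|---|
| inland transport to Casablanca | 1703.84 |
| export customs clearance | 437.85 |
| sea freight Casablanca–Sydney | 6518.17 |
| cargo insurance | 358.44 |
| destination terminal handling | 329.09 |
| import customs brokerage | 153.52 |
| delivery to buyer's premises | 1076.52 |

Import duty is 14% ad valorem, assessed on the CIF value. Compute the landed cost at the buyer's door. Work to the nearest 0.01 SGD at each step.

FOB: the seller bears costs until goods are on board at the origin port; the buyer bears freight, insurance and all costs thereafter.
Already in the invoice (seller's account under FOB): inland to port, export clearance — exclude.
CIF value = FOB price + freight + insurance = 446471.02 + 6518.17 + 358.44 = 453347.63
Import duty = 453347.63 × 14% = 63468.67
Buyer bears: freight 6518.17 + insurance 358.44 + destination terminal 329.09 + brokerage 153.52 + delivery 1076.52 + duty 63468.67 = 71904.41
Landed cost = invoice 446471.02 + 71904.41 = 518375.43

Total landed cost: SGD 518375.43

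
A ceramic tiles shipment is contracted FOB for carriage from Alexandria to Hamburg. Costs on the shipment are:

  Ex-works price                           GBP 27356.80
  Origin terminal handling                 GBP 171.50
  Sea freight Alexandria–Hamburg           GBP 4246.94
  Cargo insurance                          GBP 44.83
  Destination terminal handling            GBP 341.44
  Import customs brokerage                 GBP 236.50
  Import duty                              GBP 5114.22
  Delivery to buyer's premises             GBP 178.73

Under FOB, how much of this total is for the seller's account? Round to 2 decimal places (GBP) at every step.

Seller's account: GBP 27528.30

FOB: the seller bears costs until goods are on board at the origin port; the buyer bears freight, insurance and all costs thereafter.
Seller's account: goods 27356.80 + origin terminal 171.50 = 27528.30
Buyer's account: freight 4246.94 + insurance 44.83 + destination terminal 341.44 + brokerage 236.50 + duty 5114.22 + delivery 178.73 = 10162.66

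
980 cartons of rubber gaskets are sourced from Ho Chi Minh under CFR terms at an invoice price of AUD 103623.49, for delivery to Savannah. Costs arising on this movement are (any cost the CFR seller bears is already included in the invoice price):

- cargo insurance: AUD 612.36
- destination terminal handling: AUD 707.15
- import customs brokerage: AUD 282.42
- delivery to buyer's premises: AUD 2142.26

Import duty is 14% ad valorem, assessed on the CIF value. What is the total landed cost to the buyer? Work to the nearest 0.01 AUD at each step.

CFR: the seller pays costs through ocean freight to the destination port, but not insurance.
CIF value = CFR price + insurance = 103623.49 + 612.36 = 104235.85
Import duty = 104235.85 × 14% = 14593.02
Buyer bears: insurance 612.36 + destination terminal 707.15 + brokerage 282.42 + delivery 2142.26 + duty 14593.02 = 18337.21
Landed cost = invoice 103623.49 + 18337.21 = 121960.70

Total landed cost: AUD 121960.70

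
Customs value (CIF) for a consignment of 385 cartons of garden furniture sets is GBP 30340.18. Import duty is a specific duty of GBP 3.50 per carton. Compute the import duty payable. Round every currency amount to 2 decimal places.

Import duty: GBP 1347.50

Import duty = 385 × 3.50 = 1347.50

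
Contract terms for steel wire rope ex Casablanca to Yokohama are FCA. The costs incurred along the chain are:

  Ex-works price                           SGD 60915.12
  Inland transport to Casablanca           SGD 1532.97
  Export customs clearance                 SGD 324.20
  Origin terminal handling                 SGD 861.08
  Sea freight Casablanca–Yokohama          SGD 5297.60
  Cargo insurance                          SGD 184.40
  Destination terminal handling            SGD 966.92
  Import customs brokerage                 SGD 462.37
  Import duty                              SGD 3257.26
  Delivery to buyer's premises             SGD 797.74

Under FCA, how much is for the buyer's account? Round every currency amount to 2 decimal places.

FCA: the seller delivers export-cleared goods to the carrier; the buyer bears costs from that point.
Seller's account: goods 60915.12 + inland to port 1532.97 + export clearance 324.20 = 62772.29
Buyer's account: origin terminal 861.08 + freight 5297.60 + insurance 184.40 + destination terminal 966.92 + brokerage 462.37 + duty 3257.26 + delivery 797.74 = 11827.37

Buyer's account: SGD 11827.37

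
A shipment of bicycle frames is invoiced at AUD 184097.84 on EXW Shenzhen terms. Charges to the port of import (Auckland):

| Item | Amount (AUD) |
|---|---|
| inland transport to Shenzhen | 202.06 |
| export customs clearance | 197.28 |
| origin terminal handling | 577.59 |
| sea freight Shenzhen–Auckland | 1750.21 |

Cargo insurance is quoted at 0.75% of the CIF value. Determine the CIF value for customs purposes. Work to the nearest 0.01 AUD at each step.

Let C be the CIF value. C = EXW price + pre-shipment costs + freight + 0.75% × C
C − 0.75% × C = 184097.84 + 202.06 + 197.28 + 577.59 + 1750.21
0.9925 × C = 186824.98
C = 186824.98 / 0.9925 = 188236.76
Insurance premium = 0.75% × 188236.76 = 1411.78

CIF value: AUD 188236.76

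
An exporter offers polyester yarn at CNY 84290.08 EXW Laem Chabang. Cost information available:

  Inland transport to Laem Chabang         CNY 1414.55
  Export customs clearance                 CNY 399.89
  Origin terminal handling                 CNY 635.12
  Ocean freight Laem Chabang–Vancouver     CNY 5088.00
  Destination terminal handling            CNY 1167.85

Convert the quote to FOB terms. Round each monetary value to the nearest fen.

Not relevant to the conversion: freight, destination terminal — on the buyer under both terms; not part of either seller's price.
From EXW to FOB, the seller additionally bears: inland to port, export clearance, origin terminal.
FOB price = 84290.08 + 1414.55 + 399.89 + 635.12 = 86739.64

FOB price: CNY 86739.64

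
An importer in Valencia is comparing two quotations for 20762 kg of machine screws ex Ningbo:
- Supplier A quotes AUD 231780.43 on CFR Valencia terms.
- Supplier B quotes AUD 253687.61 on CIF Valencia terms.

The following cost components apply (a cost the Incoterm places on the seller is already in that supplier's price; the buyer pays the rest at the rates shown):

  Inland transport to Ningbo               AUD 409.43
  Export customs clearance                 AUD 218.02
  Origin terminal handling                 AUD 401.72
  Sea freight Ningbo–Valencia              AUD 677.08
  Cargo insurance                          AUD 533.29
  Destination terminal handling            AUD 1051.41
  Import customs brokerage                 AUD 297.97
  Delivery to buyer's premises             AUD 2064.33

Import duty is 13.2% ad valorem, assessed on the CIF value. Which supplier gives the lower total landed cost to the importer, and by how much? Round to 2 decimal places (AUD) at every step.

Supplier A is cheaper by AUD 24195.24

Supplier A (CFR):
CIF value = CFR price + insurance = 231780.43 + 533.29 = 232313.72
Import duty = 232313.72 × 13.2% = 30665.41
Buyer bears (A): 533.29 + 1051.41 + 297.97 + 2064.33 = 3947.00
Landed cost (A) = invoice 231780.43 + 3947.00 + duty 30665.41 = 266392.84
Supplier B (CIF):
The CIF price already equals the CIF value: 253687.61
Import duty = 253687.61 × 13.2% = 33486.76
Buyer bears (B): 1051.41 + 297.97 + 2064.33 = 3413.71
Landed cost (B) = invoice 253687.61 + 3413.71 + duty 33486.76 = 290588.08
Difference = |266392.84 − 290588.08| = 24195.24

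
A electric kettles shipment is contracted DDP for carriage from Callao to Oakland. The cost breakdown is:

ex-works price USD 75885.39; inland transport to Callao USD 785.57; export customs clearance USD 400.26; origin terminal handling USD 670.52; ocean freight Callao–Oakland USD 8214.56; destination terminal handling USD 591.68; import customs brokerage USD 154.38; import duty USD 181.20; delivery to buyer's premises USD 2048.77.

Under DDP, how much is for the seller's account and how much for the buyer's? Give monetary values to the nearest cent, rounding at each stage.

DDP: the seller bears all costs including import duty.
Seller's account: goods 75885.39 + inland to port 785.57 + export clearance 400.26 + origin terminal 670.52 + freight 8214.56 + destination terminal 591.68 + brokerage 154.38 + duty 181.20 + delivery 2048.77 = 88932.33
Buyer's account: 0.00

Seller: USD 88932.33; buyer: USD 0.00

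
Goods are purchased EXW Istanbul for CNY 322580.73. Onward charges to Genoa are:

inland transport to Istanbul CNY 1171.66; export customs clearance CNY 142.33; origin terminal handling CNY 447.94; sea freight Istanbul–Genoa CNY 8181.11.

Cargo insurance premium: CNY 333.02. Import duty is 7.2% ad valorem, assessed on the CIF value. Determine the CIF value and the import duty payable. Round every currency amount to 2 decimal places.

CIF = EXW price + pre-shipment costs + freight + insurance
CIF = 322580.73 + 1171.66 + 142.33 + 447.94 + 8181.11 + 333.02 = 332856.79
Import duty = 332856.79 × 7.2% = 23965.69

CIF value: CNY 332856.79; import duty: CNY 23965.69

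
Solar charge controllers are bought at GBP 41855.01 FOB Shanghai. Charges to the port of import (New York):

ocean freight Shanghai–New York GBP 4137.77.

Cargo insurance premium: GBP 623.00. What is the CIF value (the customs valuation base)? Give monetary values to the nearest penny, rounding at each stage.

CIF = FOB price + freight + insurance
CIF = 41855.01 + 4137.77 + 623.00 = 46615.78

CIF value: GBP 46615.78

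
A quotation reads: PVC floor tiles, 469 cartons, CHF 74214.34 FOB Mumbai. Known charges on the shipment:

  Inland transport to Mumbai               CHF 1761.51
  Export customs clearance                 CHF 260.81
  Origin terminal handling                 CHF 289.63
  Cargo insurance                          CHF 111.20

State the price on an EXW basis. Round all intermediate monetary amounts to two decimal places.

Not relevant to the conversion: insurance — on the buyer under both terms; not part of either seller's price.
From FOB to EXW, the seller no longer bears: inland to port, export clearance, origin terminal.
EXW price = 74214.34 − 1761.51 − 260.81 − 289.63 = 71902.39

EXW price: CHF 71902.39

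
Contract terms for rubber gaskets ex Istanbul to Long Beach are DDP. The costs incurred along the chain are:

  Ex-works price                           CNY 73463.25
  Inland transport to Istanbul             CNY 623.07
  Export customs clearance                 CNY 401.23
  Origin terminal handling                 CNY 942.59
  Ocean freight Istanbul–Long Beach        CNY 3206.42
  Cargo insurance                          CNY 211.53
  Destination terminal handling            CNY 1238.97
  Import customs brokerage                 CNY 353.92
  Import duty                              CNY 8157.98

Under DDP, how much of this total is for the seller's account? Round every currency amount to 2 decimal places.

DDP: the seller bears all costs including import duty.
Seller's account: goods 73463.25 + inland to port 623.07 + export clearance 401.23 + origin terminal 942.59 + freight 3206.42 + insurance 211.53 + destination terminal 1238.97 + brokerage 353.92 + duty 8157.98 = 88598.96
Buyer's account: 0.00

Seller's account: CNY 88598.96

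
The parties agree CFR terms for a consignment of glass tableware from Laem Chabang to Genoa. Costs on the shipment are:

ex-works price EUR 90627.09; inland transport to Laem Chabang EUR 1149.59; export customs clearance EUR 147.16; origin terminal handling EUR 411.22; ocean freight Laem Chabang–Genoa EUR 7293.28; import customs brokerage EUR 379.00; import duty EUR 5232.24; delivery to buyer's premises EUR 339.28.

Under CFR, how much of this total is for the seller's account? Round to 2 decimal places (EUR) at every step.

Seller's account: EUR 99628.34

CFR: the seller pays costs through ocean freight to the destination port, but not insurance.
Seller's account: goods 90627.09 + inland to port 1149.59 + export clearance 147.16 + origin terminal 411.22 + freight 7293.28 = 99628.34
Buyer's account: brokerage 379.00 + duty 5232.24 + delivery 339.28 = 5950.52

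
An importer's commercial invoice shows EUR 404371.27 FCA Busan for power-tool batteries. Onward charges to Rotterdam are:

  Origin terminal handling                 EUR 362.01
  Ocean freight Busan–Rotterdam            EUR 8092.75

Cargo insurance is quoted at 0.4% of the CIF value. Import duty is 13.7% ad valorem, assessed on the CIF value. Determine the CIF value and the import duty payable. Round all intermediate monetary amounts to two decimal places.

CIF value: EUR 414483.97; import duty: EUR 56784.30

Let C be the CIF value. C = FCA price + pre-shipment costs + freight + 0.4% × C
C − 0.4% × C = 404371.27 + 362.01 + 8092.75
0.996 × C = 412826.03
C = 412826.03 / 0.996 = 414483.97
Insurance premium = 0.4% × 414483.97 = 1657.94
Import duty = 414483.97 × 13.7% = 56784.30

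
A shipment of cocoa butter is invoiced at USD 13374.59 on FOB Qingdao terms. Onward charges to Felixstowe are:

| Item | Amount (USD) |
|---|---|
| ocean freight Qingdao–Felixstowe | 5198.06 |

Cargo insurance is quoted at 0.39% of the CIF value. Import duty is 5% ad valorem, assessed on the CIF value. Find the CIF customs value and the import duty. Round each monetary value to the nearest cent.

CIF value: USD 18645.37; import duty: USD 932.27

Let C be the CIF value. C = FOB price + freight + 0.39% × C
C − 0.39% × C = 13374.59 + 5198.06
0.9961 × C = 18572.65
C = 18572.65 / 0.9961 = 18645.37
Insurance premium = 0.39% × 18645.37 = 72.72
Import duty = 18645.37 × 5% = 932.27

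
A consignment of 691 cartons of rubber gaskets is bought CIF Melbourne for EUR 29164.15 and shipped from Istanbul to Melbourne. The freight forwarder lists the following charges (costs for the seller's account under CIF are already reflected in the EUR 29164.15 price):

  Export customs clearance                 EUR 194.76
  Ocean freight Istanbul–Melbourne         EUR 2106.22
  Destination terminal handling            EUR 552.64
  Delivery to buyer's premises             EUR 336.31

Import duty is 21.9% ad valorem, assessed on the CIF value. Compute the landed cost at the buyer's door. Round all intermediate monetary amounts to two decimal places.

Total landed cost: EUR 36440.05

CIF: the seller pays costs through ocean freight and marine insurance to the destination port.
Already in the invoice (seller's account under CIF): export clearance, freight — exclude.
The CIF price already equals the CIF value: 29164.15
Import duty = 29164.15 × 21.9% = 6386.95
Buyer bears: destination terminal 552.64 + delivery 336.31 + duty 6386.95 = 7275.90
Landed cost = invoice 29164.15 + 7275.90 = 36440.05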